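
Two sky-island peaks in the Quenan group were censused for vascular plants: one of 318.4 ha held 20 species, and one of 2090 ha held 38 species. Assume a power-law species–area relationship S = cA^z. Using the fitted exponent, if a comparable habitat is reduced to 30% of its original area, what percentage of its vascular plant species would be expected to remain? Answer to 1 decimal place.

66.3%

z = ln(38/20) / ln(2090/318.4) = 0.6419 / 1.8816 = 0.3411
S_new/S_old = (A_new/A_old)^z = 0.3^0.3411 = exp(0.3411 × -1.2040) = 0.6632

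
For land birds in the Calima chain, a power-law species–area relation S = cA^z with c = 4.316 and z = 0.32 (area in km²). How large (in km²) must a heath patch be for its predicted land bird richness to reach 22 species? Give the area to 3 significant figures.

162 km²

22 = 4.316 × A^0.32  ⇒  A^0.32 = 22/4.316 = 5.097
ln A = ln(5.097) / 0.32 = 1.6287 / 0.32 = 5.0897
A = e^5.0897 ≈ 162.3 km²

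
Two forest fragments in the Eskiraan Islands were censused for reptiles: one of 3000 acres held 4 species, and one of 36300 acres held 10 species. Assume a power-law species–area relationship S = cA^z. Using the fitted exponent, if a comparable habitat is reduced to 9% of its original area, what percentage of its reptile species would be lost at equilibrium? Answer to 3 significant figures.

z = ln(10/4) / ln(36300/3000) = 0.9163 / 2.4932 = 0.3675
S_new/S_old = (A_new/A_old)^z = 0.09^0.3675 = exp(0.3675 × -2.4079) = 0.4127
Fraction lost = 1 − 0.4127 = 0.5873

58.7%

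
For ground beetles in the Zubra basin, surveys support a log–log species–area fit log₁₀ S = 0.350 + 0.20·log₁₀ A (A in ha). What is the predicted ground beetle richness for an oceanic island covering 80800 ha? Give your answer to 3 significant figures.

S = 2.239 × 80800^0.2
ln S = ln 2.239 + 0.2 × ln 80800 = 0.8059 + 0.2 × 11.2997 = 3.0659
S = e^3.0659 ≈ 21.45

21.5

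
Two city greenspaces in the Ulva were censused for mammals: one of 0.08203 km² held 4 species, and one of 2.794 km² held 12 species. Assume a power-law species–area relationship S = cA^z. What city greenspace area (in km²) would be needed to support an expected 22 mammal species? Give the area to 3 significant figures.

19.6 km²

z = ln(12/4) / ln(2.794/0.08203) = 1.0986 / 3.5281 = 0.3114
c = 4 / 0.08203^0.3114 = 4 / 0.459 = 8.714
A = (22/8.714)^(1/0.3114) ⇒ ln A = ln(2.525)/0.3114 = 2.9741
A = e^2.9741 ≈ 19.57 km²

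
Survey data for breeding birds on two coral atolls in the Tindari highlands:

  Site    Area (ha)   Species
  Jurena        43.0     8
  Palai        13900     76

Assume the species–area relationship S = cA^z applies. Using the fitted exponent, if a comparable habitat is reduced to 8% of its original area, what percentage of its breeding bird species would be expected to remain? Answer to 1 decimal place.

z = ln(76/8) / ln(13900/43) = 2.2513 / 5.7784 = 0.3896
S_new/S_old = (A_new/A_old)^z = 0.08^0.3896 = exp(0.3896 × -2.5257) = 0.3738

37.4%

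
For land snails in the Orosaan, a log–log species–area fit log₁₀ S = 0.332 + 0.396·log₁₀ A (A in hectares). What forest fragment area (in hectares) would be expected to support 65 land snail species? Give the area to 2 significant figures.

65 = 2.148 × A^0.396  ⇒  A^0.396 = 65/2.148 = 30.26
ln A = ln(30.26) / 0.396 = 3.4099 / 0.396 = 8.6109
A = e^8.6109 ≈ 5491 hectares

5500 hectares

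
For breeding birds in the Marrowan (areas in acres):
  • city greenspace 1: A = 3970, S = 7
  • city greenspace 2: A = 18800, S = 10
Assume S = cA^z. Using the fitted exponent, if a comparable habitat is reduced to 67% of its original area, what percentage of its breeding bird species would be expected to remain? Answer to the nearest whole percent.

91%

z = ln(10/7) / ln(18800/3970) = 0.3567 / 1.5551 = 0.2294
S_new/S_old = (A_new/A_old)^z = 0.67^0.2294 = exp(0.2294 × -0.4005) = 0.9122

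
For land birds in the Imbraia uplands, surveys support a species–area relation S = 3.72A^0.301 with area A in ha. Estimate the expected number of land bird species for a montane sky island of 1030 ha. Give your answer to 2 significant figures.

S = 3.72 × 1030^0.301
ln S = ln 3.72 + 0.301 × ln 1030 = 1.3137 + 0.301 × 6.9373 = 3.4019
S = e^3.4019 ≈ 30.02

30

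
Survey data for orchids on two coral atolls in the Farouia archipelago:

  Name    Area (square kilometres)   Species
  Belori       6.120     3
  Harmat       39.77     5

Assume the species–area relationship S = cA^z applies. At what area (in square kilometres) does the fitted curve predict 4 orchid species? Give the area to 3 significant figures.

17.6 square kilometres

z = ln(5/3) / ln(39.77/6.12) = 0.5108 / 1.8716 = 0.2729
c = 3 / 6.12^0.2729 = 3 / 1.64 = 1.83
A = (4/1.83)^(1/0.2729) ⇒ ln A = ln(2.186)/0.2729 = 2.8656
A = e^2.8656 ≈ 17.56 square kilometres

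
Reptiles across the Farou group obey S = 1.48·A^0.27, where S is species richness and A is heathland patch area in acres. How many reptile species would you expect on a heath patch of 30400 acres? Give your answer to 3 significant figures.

24.0

S = 1.48 × 30400^0.27
ln S = ln 1.48 + 0.27 × ln 30400 = 0.3920 + 0.27 × 10.3222 = 3.1790
S = e^3.1790 ≈ 24.02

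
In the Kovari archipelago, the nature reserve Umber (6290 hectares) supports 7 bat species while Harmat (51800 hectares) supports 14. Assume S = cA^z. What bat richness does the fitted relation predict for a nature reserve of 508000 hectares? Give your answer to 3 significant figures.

29.7

z = ln(14/7) / ln(51800/6290) = 0.6931 / 2.1084 = 0.3288
c = 7 / 6290^0.3288 = 7 / 17.73 = 0.3947
S₃ = 0.3947 × 508000^0.3288 = 0.3947 × 75.13 ≈ 29.65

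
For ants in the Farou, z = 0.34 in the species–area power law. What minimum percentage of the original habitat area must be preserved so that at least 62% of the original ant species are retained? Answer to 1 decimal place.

Need (A_new/A_old)^0.34 = 0.62, so A_new/A_old = 0.62^(1/0.34) = 0.62^2.941
ln(A_new/A_old) = ln 0.62 / 0.34 = -0.4780 / 0.34 = -1.4060
A_new/A_old = e^-1.4060 ≈ 0.2451

24.5%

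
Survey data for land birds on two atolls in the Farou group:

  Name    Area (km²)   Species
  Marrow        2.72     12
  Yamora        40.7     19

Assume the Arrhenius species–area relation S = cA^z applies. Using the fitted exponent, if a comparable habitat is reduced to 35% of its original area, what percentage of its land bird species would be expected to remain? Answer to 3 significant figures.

83.7%

z = ln(19/12) / ln(40.7/2.72) = 0.4595 / 2.7056 = 0.1698
S_new/S_old = (A_new/A_old)^z = 0.35^0.1698 = exp(0.1698 × -1.0498) = 0.8367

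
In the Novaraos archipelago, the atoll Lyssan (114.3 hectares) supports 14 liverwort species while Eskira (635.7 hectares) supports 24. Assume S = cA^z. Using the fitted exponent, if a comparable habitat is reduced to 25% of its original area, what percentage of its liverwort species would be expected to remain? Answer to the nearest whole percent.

z = ln(24/14) / ln(635.7/114.3) = 0.5390 / 1.7159 = 0.3141
S_new/S_old = (A_new/A_old)^z = 0.25^0.3141 = exp(0.3141 × -1.3863) = 0.647

65%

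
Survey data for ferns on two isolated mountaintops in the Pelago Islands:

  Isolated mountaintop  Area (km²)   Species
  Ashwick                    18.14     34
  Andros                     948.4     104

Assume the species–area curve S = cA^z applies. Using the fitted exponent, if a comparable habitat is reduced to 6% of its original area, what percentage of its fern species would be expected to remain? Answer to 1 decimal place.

45.2%

z = ln(104/34) / ln(948.4/18.14) = 1.1180 / 3.9567 = 0.2826
S_new/S_old = (A_new/A_old)^z = 0.06^0.2826 = exp(0.2826 × -2.8134) = 0.4516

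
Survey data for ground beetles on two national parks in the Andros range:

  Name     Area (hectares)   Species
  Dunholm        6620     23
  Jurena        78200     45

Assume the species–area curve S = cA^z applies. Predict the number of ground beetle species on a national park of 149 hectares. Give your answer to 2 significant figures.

z = ln(45/23) / ln(78200/6620) = 0.6712 / 2.4692 = 0.2718
c = 23 / 6620^0.2718 = 23 / 10.93 = 2.104
S₃ = 2.104 × 149^0.2718 = 2.104 × 3.897 ≈ 8.201

8.2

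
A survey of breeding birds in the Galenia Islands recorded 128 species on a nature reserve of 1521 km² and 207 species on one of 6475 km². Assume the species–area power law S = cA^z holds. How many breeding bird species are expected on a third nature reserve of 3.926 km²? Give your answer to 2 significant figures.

z = ln(207/128) / ln(6475/1521) = 0.4807 / 1.4486 = 0.3318
c = 128 / 1521^0.3318 = 128 / 11.37 = 11.25
S₃ = 11.25 × 3.926^0.3318 = 11.25 × 1.574 ≈ 17.72

18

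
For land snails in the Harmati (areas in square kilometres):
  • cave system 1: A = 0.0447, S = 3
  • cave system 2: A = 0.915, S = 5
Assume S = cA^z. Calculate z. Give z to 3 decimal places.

0.169

Taking logs: ln S = ln c + z ln A, so z = (ln S₂ − ln S₁)/(ln A₂ − ln A₁).
z = ln(5/3) / ln(0.915/0.0447) = ln(1.667) / ln(20.47) = 0.5108 / 3.0190 = 0.1692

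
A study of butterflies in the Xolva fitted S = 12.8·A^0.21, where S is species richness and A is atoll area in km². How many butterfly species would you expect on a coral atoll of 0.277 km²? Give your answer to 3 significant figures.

9.78

S = 12.8 × 0.277^0.21 = 12.8 × 0.7637 ≈ 9.775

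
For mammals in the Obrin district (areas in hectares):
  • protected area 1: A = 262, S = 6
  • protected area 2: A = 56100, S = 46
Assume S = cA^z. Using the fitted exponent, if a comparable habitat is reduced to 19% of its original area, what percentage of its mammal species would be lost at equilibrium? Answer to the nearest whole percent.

47%

z = ln(46/6) / ln(56100/262) = 2.0369 / 5.3665 = 0.3796
S_new/S_old = (A_new/A_old)^z = 0.19^0.3796 = exp(0.3796 × -1.6607) = 0.5324
Fraction lost = 1 − 0.5324 = 0.4676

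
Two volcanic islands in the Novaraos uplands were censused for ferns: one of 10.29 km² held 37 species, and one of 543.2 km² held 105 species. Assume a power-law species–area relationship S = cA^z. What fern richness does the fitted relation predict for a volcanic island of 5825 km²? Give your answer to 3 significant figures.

z = ln(105/37) / ln(543.2/10.29) = 1.0430 / 3.9663 = 0.2630
c = 37 / 10.29^0.2630 = 37 / 1.846 = 20.04
S₃ = 20.04 × 5825^0.2630 = 20.04 × 9.776 ≈ 195.9

196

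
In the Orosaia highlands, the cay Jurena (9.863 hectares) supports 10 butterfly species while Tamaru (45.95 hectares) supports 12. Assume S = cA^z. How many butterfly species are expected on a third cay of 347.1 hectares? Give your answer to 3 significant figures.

z = ln(12/10) / ln(45.95/9.863) = 0.1823 / 1.5388 = 0.1185
c = 10 / 9.863^0.1185 = 10 / 1.312 = 7.625
S₃ = 7.625 × 347.1^0.1185 = 7.625 × 2 ≈ 15.25

15.2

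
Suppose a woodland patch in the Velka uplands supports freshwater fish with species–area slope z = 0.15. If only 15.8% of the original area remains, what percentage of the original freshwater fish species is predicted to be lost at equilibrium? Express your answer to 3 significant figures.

24.2%

S_new/S_old = (A_new/A_old)^z = 0.158^0.15
= exp(0.15 × ln 0.158) = exp(0.15 × -1.8452) = exp(-0.2768) ≈ 0.7582
Fraction lost = 1 − 0.7582 = 0.2418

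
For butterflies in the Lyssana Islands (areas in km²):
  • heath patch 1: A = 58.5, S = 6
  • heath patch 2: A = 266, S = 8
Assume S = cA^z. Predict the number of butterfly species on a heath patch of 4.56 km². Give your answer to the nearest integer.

z = ln(8/6) / ln(266/58.5) = 0.2877 / 1.5145 = 0.1900
c = 6 / 58.5^0.1900 = 6 / 2.166 = 2.77
S₃ = 2.77 × 4.56^0.1900 = 2.77 × 1.334 ≈ 3.695

4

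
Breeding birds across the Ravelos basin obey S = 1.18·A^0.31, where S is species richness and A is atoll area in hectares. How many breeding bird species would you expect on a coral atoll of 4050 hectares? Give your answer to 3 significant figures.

S = 1.18 × 4050^0.31
ln S = ln 1.18 + 0.31 × ln 4050 = 0.1655 + 0.31 × 8.3065 = 2.7405
S = e^2.7405 ≈ 15.5

15.5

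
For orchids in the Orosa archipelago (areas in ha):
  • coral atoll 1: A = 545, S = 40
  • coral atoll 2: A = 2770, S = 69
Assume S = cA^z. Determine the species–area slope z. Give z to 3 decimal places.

Taking logs: ln S = ln c + z ln A, so z = (ln S₂ − ln S₁)/(ln A₂ − ln A₁).
z = ln(69/40) / ln(2770/545) = ln(1.725) / ln(5.083) = 0.5452 / 1.6258 = 0.3354

0.335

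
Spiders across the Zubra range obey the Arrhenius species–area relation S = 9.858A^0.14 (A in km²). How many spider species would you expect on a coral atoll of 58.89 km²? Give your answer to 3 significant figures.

S = 9.858 × 58.89^0.14
ln S = ln 9.858 + 0.14 × ln 58.89 = 2.2883 + 0.14 × 4.0757 = 2.8589
S = e^2.8589 ≈ 17.44

17.4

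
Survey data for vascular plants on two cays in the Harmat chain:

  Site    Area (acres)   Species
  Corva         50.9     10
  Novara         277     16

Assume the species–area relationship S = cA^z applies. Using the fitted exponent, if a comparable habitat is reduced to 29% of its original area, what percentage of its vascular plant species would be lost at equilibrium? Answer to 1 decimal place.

29.1%

z = ln(16/10) / ln(277/50.9) = 0.4700 / 1.6942 = 0.2774
S_new/S_old = (A_new/A_old)^z = 0.29^0.2774 = exp(0.2774 × -1.2379) = 0.7093
Fraction lost = 1 − 0.7093 = 0.2907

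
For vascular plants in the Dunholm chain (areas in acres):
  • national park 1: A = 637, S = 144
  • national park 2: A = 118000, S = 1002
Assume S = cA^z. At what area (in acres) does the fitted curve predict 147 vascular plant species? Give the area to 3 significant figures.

673 acres

z = ln(1002/144) / ln(118000/637) = 1.9399 / 5.2217 = 0.3715
c = 144 / 637^0.3715 = 144 / 11.01 = 13.08
A = (147/13.08)^(1/0.3715) ⇒ ln A = ln(11.24)/0.3715 = 6.5123
A = e^6.5123 ≈ 673.4 acres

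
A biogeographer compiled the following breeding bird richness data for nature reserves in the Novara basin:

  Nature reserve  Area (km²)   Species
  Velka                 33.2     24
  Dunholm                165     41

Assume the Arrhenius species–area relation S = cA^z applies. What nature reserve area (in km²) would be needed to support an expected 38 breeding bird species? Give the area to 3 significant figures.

z = ln(41/24) / ln(165/33.2) = 0.5355 / 1.6034 = 0.3340
c = 24 / 33.2^0.3340 = 24 / 3.221 = 7.45
A = (38/7.45)^(1/0.3340) ⇒ ln A = ln(5.101)/0.3340 = 4.8784
A = e^4.8784 ≈ 131.4 km²

131 km²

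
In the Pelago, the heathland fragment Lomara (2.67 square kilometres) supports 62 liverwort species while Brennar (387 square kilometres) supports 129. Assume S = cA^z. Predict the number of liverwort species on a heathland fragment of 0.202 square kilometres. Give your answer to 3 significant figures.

42.4

z = ln(129/62) / ln(387/2.67) = 0.7327 / 4.9763 = 0.1472
c = 62 / 2.67^0.1472 = 62 / 1.156 = 53.65
S₃ = 53.65 × 0.202^0.1472 = 53.65 × 0.7902 ≈ 42.4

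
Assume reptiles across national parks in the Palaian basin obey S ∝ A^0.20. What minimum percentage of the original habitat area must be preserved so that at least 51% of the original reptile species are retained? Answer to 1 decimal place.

3.5%

Need (A_new/A_old)^0.2 = 0.51, so A_new/A_old = 0.51^(1/0.2) = 0.51^5
ln(A_new/A_old) = ln 0.51 / 0.2 = -0.6733 / 0.2 = -3.3667
A_new/A_old = e^-3.3667 ≈ 0.0345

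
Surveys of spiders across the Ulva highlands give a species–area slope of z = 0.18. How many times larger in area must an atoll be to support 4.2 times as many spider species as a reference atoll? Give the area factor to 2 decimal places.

2900.65

(A₂/A₁)^0.18 = 4.2, so A₂/A₁ = 4.2^(1/0.18) = 4.2^5.556
ln(A₂/A₁) = ln 4.2 / 0.18 = 1.4351 / 0.18 = 7.9727
A₂/A₁ = e^7.9727 ≈ 2901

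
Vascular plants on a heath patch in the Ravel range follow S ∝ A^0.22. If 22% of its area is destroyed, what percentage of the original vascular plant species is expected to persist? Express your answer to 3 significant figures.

94.7%

S_new/S_old = (A_new/A_old)^z = 0.78^0.22
= exp(0.22 × ln 0.78) = exp(0.22 × -0.2485) = exp(-0.0547) ≈ 0.9468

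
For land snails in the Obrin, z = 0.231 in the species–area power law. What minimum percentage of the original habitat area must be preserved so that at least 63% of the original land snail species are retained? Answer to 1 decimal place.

13.5%

Need (A_new/A_old)^0.231 = 0.63, so A_new/A_old = 0.63^(1/0.231) = 0.63^4.329
ln(A_new/A_old) = ln 0.63 / 0.231 = -0.4620 / 0.231 = -2.0002
A_new/A_old = e^-2.0002 ≈ 0.1353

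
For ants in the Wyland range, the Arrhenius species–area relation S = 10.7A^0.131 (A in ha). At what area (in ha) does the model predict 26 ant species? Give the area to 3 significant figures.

878 ha

26 = 10.7 × A^0.131  ⇒  A^0.131 = 26/10.7 = 2.43
ln A = ln(2.43) / 0.131 = 0.8879 / 0.131 = 6.7775
A = e^6.7775 ≈ 877.9 ha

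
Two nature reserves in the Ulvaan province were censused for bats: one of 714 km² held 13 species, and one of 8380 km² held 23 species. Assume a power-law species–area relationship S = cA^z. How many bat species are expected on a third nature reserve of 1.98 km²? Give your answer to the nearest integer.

z = ln(23/13) / ln(8380/714) = 0.5705 / 2.4627 = 0.2317
c = 13 / 714^0.2317 = 13 / 4.583 = 2.837
S₃ = 2.837 × 1.98^0.2317 = 2.837 × 1.171 ≈ 3.323

3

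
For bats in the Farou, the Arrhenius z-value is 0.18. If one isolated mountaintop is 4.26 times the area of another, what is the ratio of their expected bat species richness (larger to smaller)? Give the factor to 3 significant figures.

1.30

S₂/S₁ = (A₂/A₁)^z = 4.26^0.18
ln(S₂/S₁) = 0.18 × ln 4.26 = 0.18 × 1.4493 = 0.2609
S₂/S₁ = e^0.2609 ≈ 1.298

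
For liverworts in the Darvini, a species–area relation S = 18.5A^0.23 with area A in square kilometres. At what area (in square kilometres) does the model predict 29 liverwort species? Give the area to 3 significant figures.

7.06 square kilometres

29 = 18.5 × A^0.23  ⇒  A^0.23 = 29/18.5 = 1.568
ln A = ln(1.568) / 0.23 = 0.4495 / 0.23 = 1.9545
A = e^1.9545 ≈ 7.06 square kilometres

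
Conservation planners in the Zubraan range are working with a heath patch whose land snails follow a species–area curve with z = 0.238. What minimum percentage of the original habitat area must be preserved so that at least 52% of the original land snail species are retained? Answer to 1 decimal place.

Need (A_new/A_old)^0.238 = 0.52, so A_new/A_old = 0.52^(1/0.238) = 0.52^4.202
ln(A_new/A_old) = ln 0.52 / 0.238 = -0.6539 / 0.238 = -2.7476
A_new/A_old = e^-2.7476 ≈ 0.06408

6.4%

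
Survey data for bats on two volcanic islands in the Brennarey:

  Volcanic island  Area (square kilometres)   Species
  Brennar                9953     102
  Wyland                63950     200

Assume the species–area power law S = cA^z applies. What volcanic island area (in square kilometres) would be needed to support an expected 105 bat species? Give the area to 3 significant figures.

z = ln(200/102) / ln(63950/9953) = 0.6733 / 1.8602 = 0.3620
c = 102 / 9953^0.3620 = 102 / 28 = 3.643
A = (105/3.643)^(1/0.3620) ⇒ ln A = ln(28.82)/0.3620 = 9.2857
A = e^9.2857 ≈ 10783 square kilometres

10800 square kilometres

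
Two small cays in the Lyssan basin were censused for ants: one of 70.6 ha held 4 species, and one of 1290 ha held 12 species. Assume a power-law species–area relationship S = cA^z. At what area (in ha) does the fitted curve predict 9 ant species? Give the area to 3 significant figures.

603 ha

z = ln(12/4) / ln(1290/70.6) = 1.0986 / 2.9054 = 0.3781
c = 4 / 70.6^0.3781 = 4 / 5.001 = 0.7998
A = (9/0.7998)^(1/0.3781) ⇒ ln A = ln(11.25)/0.3781 = 6.4016
A = e^6.4016 ≈ 602.8 ha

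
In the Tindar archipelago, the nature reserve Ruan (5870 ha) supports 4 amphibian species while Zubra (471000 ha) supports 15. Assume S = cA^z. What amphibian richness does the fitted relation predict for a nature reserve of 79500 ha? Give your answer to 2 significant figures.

8.8

z = ln(15/4) / ln(471000/5870) = 1.3218 / 4.3850 = 0.3014
c = 4 / 5870^0.3014 = 4 / 13.68 = 0.2925
S₃ = 0.2925 × 79500^0.3014 = 0.2925 × 30 ≈ 8.774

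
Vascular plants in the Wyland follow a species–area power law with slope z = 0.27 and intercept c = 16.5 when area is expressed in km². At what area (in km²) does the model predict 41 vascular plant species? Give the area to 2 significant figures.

29 km²

41 = 16.5 × A^0.27  ⇒  A^0.27 = 41/16.5 = 2.485
ln A = ln(2.485) / 0.27 = 0.9102 / 0.27 = 3.3712
A = e^3.3712 ≈ 29.11 km²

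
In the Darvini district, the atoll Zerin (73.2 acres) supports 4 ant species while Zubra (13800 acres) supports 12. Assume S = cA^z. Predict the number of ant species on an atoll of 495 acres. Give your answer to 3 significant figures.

z = ln(12/4) / ln(13800/73.2) = 1.0986 / 5.2392 = 0.2097
c = 4 / 73.2^0.2097 = 4 / 2.46 = 1.626
S₃ = 1.626 × 495^0.2097 = 1.626 × 3.673 ≈ 5.972

5.97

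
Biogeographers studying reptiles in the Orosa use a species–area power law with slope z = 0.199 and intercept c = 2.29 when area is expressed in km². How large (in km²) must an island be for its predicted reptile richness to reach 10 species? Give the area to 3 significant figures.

10 = 2.29 × A^0.199  ⇒  A^0.199 = 10/2.29 = 4.367
ln A = ln(4.367) / 0.199 = 1.4740 / 0.199 = 7.4072
A = e^7.4072 ≈ 1648 km²

1650 km²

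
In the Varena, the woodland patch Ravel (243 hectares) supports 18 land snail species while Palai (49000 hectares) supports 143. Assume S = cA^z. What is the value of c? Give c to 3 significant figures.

2.11

z = ln(S₂/S₁) / ln(A₂/A₁) = ln(143/18) / ln(49000/243) = 2.0725 / 5.3065 = 0.3906
c = S₁ / A₁^z = 18 / 243^0.3906 = 18 / 8.545 = 2.107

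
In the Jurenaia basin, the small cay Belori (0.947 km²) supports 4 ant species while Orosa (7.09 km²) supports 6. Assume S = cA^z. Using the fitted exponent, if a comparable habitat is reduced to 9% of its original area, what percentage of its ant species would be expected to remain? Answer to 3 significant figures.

61.6%

z = ln(6/4) / ln(7.09/0.947) = 0.4055 / 2.0131 = 0.2014
S_new/S_old = (A_new/A_old)^z = 0.09^0.2014 = exp(0.2014 × -2.4079) = 0.6157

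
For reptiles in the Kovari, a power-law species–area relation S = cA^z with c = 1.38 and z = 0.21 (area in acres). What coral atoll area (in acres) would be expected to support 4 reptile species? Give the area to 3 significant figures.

4 = 1.38 × A^0.21  ⇒  A^0.21 = 4/1.38 = 2.899
ln A = ln(2.899) / 0.21 = 1.0642 / 0.21 = 5.0677
A = e^5.0677 ≈ 158.8 acres

159 acres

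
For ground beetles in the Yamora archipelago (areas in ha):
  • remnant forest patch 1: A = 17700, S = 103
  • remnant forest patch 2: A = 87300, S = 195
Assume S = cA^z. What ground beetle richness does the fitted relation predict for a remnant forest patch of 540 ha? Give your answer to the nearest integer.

26

z = ln(195/103) / ln(87300/17700) = 0.6383 / 1.5958 = 0.4000
c = 103 / 17700^0.4000 = 103 / 50.01 = 2.06
S₃ = 2.06 × 540^0.4000 = 2.06 × 12.38 ≈ 25.51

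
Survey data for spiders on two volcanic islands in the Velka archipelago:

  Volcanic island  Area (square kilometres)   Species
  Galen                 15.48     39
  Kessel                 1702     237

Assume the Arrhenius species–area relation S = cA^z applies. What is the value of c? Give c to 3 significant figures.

z = ln(S₂/S₁) / ln(A₂/A₁) = ln(237/39) / ln(1702/15.48) = 1.8045 / 4.7000 = 0.3839
c = S₁ / A₁^z = 39 / 15.48^0.3839 = 39 / 2.863 = 13.62

13.6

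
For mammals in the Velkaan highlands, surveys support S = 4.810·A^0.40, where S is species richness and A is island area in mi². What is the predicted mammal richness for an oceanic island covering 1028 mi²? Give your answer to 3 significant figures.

S = 4.81 × 1028^0.4
ln S = ln 4.81 + 0.4 × ln 1028 = 1.5707 + 0.4 × 6.9354 = 4.3448
S = e^4.3448 ≈ 77.08

77.1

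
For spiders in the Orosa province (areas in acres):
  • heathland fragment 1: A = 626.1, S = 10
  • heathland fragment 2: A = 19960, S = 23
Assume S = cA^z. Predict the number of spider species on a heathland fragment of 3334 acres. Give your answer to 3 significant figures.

z = ln(23/10) / ln(19960/626.1) = 0.8329 / 3.4620 = 0.2406
c = 10 / 626.1^0.2406 = 10 / 4.708 = 2.124
S₃ = 2.124 × 3334^0.2406 = 2.124 × 7.04 ≈ 14.95

15.0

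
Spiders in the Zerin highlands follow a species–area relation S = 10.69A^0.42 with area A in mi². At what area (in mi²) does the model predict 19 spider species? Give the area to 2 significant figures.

19 = 10.69 × A^0.42  ⇒  A^0.42 = 19/10.69 = 1.777
ln A = ln(1.777) / 0.42 = 0.5751 / 0.42 = 1.3694
A = e^1.3694 ≈ 3.933 mi²

3.9 mi²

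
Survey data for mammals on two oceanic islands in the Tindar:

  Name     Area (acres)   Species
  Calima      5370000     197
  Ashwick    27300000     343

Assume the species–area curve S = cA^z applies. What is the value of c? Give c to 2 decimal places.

z = ln(S₂/S₁) / ln(A₂/A₁) = ln(343/197) / ln(27300000/5370000) = 0.5545 / 1.6261 = 0.3410
c = S₁ / A₁^z = 197 / 5370000^0.3410 = 197 / 197.3 = 0.9986

1.00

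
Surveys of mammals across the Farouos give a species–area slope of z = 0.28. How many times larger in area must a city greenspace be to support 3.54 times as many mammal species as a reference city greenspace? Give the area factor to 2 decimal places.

(A₂/A₁)^0.28 = 3.54, so A₂/A₁ = 3.54^(1/0.28) = 3.54^3.571
ln(A₂/A₁) = ln 3.54 / 0.28 = 1.2641 / 0.28 = 4.5147
A₂/A₁ = e^4.5147 ≈ 91.35

91.35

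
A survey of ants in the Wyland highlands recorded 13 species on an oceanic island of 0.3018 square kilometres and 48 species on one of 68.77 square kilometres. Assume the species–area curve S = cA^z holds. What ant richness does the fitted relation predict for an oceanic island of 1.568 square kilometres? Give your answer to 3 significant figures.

19.3

z = ln(48/13) / ln(68.77/0.3018) = 1.3063 / 5.4288 = 0.2406
c = 13 / 0.3018^0.2406 = 13 / 0.7496 = 17.34
S₃ = 17.34 × 1.568^0.2406 = 17.34 × 1.114 ≈ 19.33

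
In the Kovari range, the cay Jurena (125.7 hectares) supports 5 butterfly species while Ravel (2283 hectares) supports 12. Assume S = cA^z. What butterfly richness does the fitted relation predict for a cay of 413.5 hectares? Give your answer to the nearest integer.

z = ln(12/5) / ln(2283/125.7) = 0.8755 / 2.8993 = 0.3020
c = 5 / 125.7^0.3020 = 5 / 4.304 = 1.162
S₃ = 1.162 × 413.5^0.3020 = 1.162 × 6.167 ≈ 7.163

7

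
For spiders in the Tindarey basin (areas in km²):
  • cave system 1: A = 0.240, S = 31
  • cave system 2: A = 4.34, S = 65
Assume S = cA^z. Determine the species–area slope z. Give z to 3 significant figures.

0.256

Taking logs: ln S = ln c + z ln A, so z = (ln S₂ − ln S₁)/(ln A₂ − ln A₁).
z = ln(65/31) / ln(4.34/0.24) = ln(2.097) / ln(18.08) = 0.7404 / 2.8950 = 0.2558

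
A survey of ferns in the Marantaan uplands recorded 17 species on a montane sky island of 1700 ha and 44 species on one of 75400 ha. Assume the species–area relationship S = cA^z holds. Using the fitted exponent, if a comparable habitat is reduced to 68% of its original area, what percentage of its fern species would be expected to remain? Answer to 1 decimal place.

z = ln(44/17) / ln(75400/1700) = 0.9510 / 3.7922 = 0.2508
S_new/S_old = (A_new/A_old)^z = 0.68^0.2508 = exp(0.2508 × -0.3857) = 0.9078

90.8%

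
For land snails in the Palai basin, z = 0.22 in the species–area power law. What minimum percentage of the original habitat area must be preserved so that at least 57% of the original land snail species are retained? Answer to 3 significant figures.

Need (A_new/A_old)^0.22 = 0.57, so A_new/A_old = 0.57^(1/0.22) = 0.57^4.545
ln(A_new/A_old) = ln 0.57 / 0.22 = -0.5621 / 0.22 = -2.5551
A_new/A_old = e^-2.5551 ≈ 0.07769

7.77%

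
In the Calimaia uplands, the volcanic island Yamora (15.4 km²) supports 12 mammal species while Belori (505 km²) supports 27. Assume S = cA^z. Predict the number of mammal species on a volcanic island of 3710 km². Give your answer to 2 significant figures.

z = ln(27/12) / ln(505/15.4) = 0.8109 / 3.4902 = 0.2323
c = 12 / 15.4^0.2323 = 12 / 1.888 = 6.357
S₃ = 6.357 × 3710^0.2323 = 6.357 × 6.75 ≈ 42.91

43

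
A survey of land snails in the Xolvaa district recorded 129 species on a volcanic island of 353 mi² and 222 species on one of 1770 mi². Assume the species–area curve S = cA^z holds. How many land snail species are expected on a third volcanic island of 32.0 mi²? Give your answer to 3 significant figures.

57.5

z = ln(222/129) / ln(1770/353) = 0.5429 / 1.6123 = 0.3367
c = 129 / 353^0.3367 = 129 / 7.209 = 17.89
S₃ = 17.89 × 32^0.3367 = 17.89 × 3.212 ≈ 57.48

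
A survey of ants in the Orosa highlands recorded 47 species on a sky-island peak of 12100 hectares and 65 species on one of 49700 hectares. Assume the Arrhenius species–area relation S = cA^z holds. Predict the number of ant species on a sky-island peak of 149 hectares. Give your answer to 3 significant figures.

17.1

z = ln(65/47) / ln(49700/12100) = 0.3242 / 1.4128 = 0.2295
c = 47 / 12100^0.2295 = 47 / 8.65 = 5.434
S₃ = 5.434 × 149^0.2295 = 5.434 × 3.153 ≈ 17.13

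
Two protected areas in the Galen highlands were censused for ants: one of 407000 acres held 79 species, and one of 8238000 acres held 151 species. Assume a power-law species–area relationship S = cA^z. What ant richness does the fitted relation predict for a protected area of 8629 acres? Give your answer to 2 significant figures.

34

z = ln(151/79) / ln(8238000/407000) = 0.6478 / 3.0077 = 0.2154
c = 79 / 407000^0.2154 = 79 / 16.15 = 4.891
S₃ = 4.891 × 8629^0.2154 = 4.891 × 7.043 ≈ 34.45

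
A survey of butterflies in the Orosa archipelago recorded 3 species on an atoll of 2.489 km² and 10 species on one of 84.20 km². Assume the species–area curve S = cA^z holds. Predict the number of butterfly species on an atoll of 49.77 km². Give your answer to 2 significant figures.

8.4

z = ln(10/3) / ln(84.2/2.489) = 1.2040 / 3.5213 = 0.3419
c = 3 / 2.489^0.3419 = 3 / 1.366 = 2.196
S₃ = 2.196 × 49.77^0.3419 = 2.196 × 3.804 ≈ 8.355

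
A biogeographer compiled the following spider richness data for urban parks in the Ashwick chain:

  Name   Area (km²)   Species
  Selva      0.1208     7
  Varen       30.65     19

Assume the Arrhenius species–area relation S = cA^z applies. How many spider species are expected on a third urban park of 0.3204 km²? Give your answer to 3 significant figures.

8.35

z = ln(19/7) / ln(30.65/0.1208) = 0.9985 / 5.5363 = 0.1804
c = 7 / 0.1208^0.1804 = 7 / 0.683 = 10.25
S₃ = 10.25 × 0.3204^0.1804 = 10.25 × 0.8144 ≈ 8.346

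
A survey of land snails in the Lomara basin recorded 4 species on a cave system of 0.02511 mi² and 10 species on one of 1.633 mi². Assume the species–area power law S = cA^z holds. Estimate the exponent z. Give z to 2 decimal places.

0.22

Taking logs: ln S = ln c + z ln A, so z = (ln S₂ − ln S₁)/(ln A₂ − ln A₁).
z = ln(10/4) / ln(1.633/0.02511) = ln(2.5) / ln(65.03) = 0.9163 / 4.1749 = 0.2195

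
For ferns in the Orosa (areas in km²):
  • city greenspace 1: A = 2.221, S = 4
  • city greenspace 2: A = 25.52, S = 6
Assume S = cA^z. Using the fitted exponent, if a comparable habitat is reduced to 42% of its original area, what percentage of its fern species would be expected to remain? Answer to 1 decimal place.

z = ln(6/4) / ln(25.52/2.221) = 0.4055 / 2.4415 = 0.1661
S_new/S_old = (A_new/A_old)^z = 0.42^0.1661 = exp(0.1661 × -0.8675) = 0.8658

86.6%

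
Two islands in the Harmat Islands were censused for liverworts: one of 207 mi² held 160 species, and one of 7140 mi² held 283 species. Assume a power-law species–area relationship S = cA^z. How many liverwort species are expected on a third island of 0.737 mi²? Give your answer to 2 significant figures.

65

z = ln(283/160) / ln(7140/207) = 0.5703 / 3.5407 = 0.1611
c = 160 / 207^0.1611 = 160 / 2.361 = 67.78
S₃ = 67.78 × 0.737^0.1611 = 67.78 × 0.952 ≈ 64.53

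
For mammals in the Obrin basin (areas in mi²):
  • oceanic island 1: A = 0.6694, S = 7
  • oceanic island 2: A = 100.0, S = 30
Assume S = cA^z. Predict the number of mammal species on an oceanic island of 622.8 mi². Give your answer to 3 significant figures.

51.1

z = ln(30/7) / ln(100/0.6694) = 1.4553 / 5.0065 = 0.2907
c = 7 / 0.6694^0.2907 = 7 / 0.8899 = 7.866
S₃ = 7.866 × 622.8^0.2907 = 7.866 × 6.49 ≈ 51.05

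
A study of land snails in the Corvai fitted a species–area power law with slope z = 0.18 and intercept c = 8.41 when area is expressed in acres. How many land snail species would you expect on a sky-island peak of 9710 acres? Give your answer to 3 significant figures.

S = 8.41 × 9710^0.18 = 8.41 × 5.22 ≈ 43.9

43.9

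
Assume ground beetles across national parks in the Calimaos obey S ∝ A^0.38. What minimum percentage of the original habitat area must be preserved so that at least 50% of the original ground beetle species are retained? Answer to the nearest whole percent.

Need (A_new/A_old)^0.38 = 0.5, so A_new/A_old = 0.5^(1/0.38) = 0.5^2.632
ln(A_new/A_old) = ln 0.5 / 0.38 = -0.6931 / 0.38 = -1.8241
A_new/A_old = e^-1.8241 ≈ 0.1614

16%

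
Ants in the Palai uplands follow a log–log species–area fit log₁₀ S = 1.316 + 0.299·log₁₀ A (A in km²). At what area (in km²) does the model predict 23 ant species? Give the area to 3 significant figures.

23 = 20.7 × A^0.299  ⇒  A^0.299 = 23/20.7 = 1.111
ln A = ln(1.111) / 0.299 = 0.1053 / 0.299 = 0.3521
A = e^0.3521 ≈ 1.422 km²

1.42 km²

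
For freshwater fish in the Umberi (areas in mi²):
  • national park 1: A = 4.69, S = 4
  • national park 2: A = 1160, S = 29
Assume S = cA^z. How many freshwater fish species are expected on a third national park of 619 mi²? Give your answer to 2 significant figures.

23

z = ln(29/4) / ln(1160/4.69) = 1.9810 / 5.5107 = 0.3595
c = 4 / 4.69^0.3595 = 4 / 1.743 = 2.295
S₃ = 2.295 × 619^0.3595 = 2.295 × 10.08 ≈ 23.14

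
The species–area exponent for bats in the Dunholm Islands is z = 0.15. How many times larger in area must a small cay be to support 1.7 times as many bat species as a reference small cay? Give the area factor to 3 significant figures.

(A₂/A₁)^0.15 = 1.7, so A₂/A₁ = 1.7^(1/0.15) = 1.7^6.667
ln(A₂/A₁) = ln 1.7 / 0.15 = 0.5306 / 0.15 = 3.5375
A₂/A₁ = e^3.5375 ≈ 34.38

34.4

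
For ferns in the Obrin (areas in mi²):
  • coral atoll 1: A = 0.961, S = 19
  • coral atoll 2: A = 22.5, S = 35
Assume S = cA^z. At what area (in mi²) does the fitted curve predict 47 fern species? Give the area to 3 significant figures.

z = ln(35/19) / ln(22.5/0.961) = 0.6109 / 3.1533 = 0.1937
c = 19 / 0.961^0.1937 = 19 / 0.9923 = 19.15
A = (47/19.15)^(1/0.1937) ⇒ ln A = ln(2.455)/0.1937 = 4.6352
A = e^4.6352 ≈ 103 mi²

103 mi²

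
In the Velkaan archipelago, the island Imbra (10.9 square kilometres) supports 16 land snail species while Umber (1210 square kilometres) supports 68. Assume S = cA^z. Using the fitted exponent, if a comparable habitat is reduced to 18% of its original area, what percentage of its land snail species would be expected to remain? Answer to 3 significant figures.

z = ln(68/16) / ln(1210/10.9) = 1.4469 / 4.7096 = 0.3072
S_new/S_old = (A_new/A_old)^z = 0.18^0.3072 = exp(0.3072 × -1.7148) = 0.5905

59.0%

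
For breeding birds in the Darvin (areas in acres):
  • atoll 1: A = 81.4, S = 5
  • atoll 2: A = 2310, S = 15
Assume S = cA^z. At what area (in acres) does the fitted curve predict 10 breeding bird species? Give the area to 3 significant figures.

672 acres

z = ln(15/5) / ln(2310/81.4) = 1.0986 / 3.3456 = 0.3284
c = 5 / 81.4^0.3284 = 5 / 4.24 = 1.179
A = (10/1.179)^(1/0.3284) ⇒ ln A = ln(8.481)/0.3284 = 6.5102
A = e^6.5102 ≈ 672 acres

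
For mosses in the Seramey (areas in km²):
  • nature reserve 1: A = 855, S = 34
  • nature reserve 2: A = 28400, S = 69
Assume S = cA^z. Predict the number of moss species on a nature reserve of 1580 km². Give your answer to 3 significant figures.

38.5

z = ln(69/34) / ln(28400/855) = 0.7077 / 3.5030 = 0.2020
c = 34 / 855^0.2020 = 34 / 3.912 = 8.692
S₃ = 8.692 × 1580^0.2020 = 8.692 × 4.428 ≈ 38.49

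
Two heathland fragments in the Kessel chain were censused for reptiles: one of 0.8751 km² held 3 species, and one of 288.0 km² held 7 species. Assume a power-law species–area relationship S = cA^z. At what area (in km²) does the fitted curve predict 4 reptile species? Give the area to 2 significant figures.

z = ln(7/3) / ln(288/0.8751) = 0.8473 / 5.7964 = 0.1462
c = 3 / 0.8751^0.1462 = 3 / 0.9807 = 3.059
A = (4/3.059)^(1/0.1462) ⇒ ln A = ln(1.308)/0.1462 = 1.8346
A = e^1.8346 ≈ 6.263 km²

6.3 km²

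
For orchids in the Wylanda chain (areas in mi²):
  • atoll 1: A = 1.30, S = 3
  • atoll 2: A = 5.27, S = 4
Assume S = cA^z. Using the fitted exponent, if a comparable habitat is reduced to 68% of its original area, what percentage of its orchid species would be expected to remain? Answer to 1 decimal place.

z = ln(4/3) / ln(5.27/1.3) = 0.2877 / 1.3997 = 0.2055
S_new/S_old = (A_new/A_old)^z = 0.68^0.2055 = exp(0.2055 × -0.3857) = 0.9238

92.4%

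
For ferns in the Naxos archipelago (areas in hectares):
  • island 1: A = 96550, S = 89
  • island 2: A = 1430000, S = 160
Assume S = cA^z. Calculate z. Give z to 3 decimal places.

0.218

Taking logs: ln S = ln c + z ln A, so z = (ln S₂ − ln S₁)/(ln A₂ − ln A₁).
z = ln(160/89) / ln(1430000/96550) = ln(1.798) / ln(14.81) = 0.5865 / 2.6954 = 0.2176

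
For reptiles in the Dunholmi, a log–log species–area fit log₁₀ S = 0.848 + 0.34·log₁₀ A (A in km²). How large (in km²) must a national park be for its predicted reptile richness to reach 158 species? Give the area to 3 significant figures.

9390 km²

158 = 7.047 × A^0.34  ⇒  A^0.34 = 158/7.047 = 22.42
ln A = ln(22.42) / 0.34 = 3.1100 / 0.34 = 9.1471
A = e^9.1471 ≈ 9387 km²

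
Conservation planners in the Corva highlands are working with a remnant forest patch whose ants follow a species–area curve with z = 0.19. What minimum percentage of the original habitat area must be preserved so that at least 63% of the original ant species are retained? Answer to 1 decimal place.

8.8%

Need (A_new/A_old)^0.19 = 0.63, so A_new/A_old = 0.63^(1/0.19) = 0.63^5.263
ln(A_new/A_old) = ln 0.63 / 0.19 = -0.4620 / 0.19 = -2.4318
A_new/A_old = e^-2.4318 ≈ 0.08788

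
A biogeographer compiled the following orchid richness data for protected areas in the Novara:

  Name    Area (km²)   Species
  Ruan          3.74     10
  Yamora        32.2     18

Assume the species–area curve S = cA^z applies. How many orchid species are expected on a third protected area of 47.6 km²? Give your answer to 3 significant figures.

z = ln(18/10) / ln(32.2/3.74) = 0.5878 / 2.1529 = 0.2730
c = 10 / 3.74^0.2730 = 10 / 1.434 = 6.976
S₃ = 6.976 × 47.6^0.2730 = 6.976 × 2.871 ≈ 20.03

20.0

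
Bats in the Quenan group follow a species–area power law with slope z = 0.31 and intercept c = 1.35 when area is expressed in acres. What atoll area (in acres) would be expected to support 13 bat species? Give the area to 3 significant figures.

13 = 1.35 × A^0.31  ⇒  A^0.31 = 13/1.35 = 9.63
ln A = ln(9.63) / 0.31 = 2.2648 / 0.31 = 7.3060
A = e^7.3060 ≈ 1489 acres

1490 acres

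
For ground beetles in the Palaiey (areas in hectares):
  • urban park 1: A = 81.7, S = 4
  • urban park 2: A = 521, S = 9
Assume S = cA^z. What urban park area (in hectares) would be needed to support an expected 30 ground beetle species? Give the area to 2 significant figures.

8200 hectares

z = ln(9/4) / ln(521/81.7) = 0.8109 / 1.8527 = 0.4377
c = 4 / 81.7^0.4377 = 4 / 6.87 = 0.5822
A = (30/0.5822)^(1/0.4377) ⇒ ln A = ln(51.53)/0.4377 = 9.0064
A = e^9.0064 ≈ 8155 hectares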